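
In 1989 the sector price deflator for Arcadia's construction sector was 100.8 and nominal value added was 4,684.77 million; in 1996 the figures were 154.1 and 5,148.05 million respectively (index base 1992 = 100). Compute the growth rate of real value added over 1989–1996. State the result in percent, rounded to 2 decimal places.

-28.12%

Deflate each year: 1989 → 4684.77/1.008 = 4647.59; 1996 → 5148.05/1.541 = 3340.72.
So real value added changed by 3340.72/4647.59 − 1 = -0.2812, i.e. -28.12%.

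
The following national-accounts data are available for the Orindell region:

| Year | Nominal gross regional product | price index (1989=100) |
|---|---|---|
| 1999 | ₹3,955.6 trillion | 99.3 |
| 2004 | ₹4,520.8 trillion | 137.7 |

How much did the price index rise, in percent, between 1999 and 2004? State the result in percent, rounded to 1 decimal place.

Price-level change = 137.7 / 99.3 − 1 = 0.3867.

38.7%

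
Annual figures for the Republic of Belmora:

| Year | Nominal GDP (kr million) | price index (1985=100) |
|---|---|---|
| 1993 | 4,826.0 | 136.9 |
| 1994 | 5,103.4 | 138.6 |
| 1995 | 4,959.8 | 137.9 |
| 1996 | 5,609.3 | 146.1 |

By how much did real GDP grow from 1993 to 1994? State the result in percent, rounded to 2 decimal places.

4.45%

Real GDP 1993 = 4826.0/1.369 = 3525.20.
Real GDP 1994 = 5103.4/1.386 = 3682.11.
Change = 3682.11/3525.20 − 1 = 0.0445.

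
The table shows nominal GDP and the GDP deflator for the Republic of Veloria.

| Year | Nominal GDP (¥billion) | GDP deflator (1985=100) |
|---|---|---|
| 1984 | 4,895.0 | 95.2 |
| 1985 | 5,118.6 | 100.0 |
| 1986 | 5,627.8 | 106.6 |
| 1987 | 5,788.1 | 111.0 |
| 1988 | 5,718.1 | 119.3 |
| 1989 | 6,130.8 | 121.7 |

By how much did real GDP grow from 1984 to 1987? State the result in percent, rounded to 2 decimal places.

Real GDP 1984 = 4895.0/0.952 = 5141.81.
Real GDP 1987 = 5788.1/1.110 = 5214.50.
Change = 5214.50/5141.81 − 1 = 0.0141.

1.41%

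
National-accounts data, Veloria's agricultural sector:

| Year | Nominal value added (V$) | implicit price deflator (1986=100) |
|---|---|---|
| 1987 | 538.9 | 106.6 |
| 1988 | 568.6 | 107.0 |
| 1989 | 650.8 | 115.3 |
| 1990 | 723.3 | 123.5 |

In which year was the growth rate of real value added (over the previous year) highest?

1989

1988: real = 568.6/1.070 = 531.40; growth vs 1987 (505.53) = 5.12%.
1989: real = 650.8/1.153 = 564.44; growth vs 1988 (531.40) = 6.22%.
1990: real = 723.3/1.235 = 585.67; growth vs 1989 (564.44) = 3.76%.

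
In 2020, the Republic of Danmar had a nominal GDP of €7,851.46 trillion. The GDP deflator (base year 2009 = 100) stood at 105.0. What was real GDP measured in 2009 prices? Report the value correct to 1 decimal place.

Real GDP = Nominal / (GDP deflator/100) = 7851.46 / 1.050 = 7477.58.

€7,477.6 trillion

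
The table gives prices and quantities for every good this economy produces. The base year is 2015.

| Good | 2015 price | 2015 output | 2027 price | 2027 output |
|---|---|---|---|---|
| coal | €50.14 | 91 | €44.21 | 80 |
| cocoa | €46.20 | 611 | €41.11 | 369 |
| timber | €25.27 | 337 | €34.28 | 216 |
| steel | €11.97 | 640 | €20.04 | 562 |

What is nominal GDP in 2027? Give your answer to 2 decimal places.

Nominal GDP 2027 = Σ (p_2027 × q_2027) = 44.21·80 + 41.11·369 + 34.28·216 + 20.04·562 = 37373.35.

€37373.35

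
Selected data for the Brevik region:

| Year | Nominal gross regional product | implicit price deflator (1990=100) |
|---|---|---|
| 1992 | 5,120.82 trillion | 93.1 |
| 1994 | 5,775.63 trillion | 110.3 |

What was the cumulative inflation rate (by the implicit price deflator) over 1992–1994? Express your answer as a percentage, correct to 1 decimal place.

18.5%

Price-level change = 110.3 / 93.1 − 1 = 0.1847.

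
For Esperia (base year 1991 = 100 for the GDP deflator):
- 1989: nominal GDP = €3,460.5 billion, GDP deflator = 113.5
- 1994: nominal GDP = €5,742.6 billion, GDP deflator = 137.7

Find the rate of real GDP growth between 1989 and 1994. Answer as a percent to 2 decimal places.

36.78%

Deflate each year: 1989 → 3460.5/1.135 = 3048.90; 1994 → 5742.6/1.377 = 4170.37.
So real GDP changed by 4170.37/3048.90 − 1 = 0.3678, i.e. 36.78%.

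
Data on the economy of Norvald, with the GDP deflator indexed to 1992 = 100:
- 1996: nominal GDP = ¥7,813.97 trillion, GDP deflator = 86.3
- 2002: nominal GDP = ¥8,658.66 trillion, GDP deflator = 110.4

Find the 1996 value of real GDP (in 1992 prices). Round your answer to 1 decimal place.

¥9,054.4 trillion

Real GDP = Nominal / (GDP deflator/100) = 7813.97 / 0.863 = 9054.43.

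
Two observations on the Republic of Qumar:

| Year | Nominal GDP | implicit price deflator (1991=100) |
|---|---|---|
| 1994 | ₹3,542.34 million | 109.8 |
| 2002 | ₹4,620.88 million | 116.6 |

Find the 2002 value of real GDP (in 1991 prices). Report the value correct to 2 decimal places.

Real GDP = Nominal / (implicit price deflator/100) = 4620.88 / 1.166 = 3963.02.

₹3,963.02 million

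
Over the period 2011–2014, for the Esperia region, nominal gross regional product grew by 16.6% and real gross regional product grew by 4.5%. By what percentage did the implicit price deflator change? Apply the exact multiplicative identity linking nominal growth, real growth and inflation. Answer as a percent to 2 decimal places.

(1 + g_nom) = (1 + g_real)(1 + π), so π = 1.1660 / 1.0450 − 1 = 0.11579.

11.58%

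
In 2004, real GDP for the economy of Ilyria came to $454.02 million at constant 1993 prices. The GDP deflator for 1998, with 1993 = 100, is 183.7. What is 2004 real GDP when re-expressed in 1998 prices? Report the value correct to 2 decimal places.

Real GDP in 1998 prices = Real GDP in 1993 prices × (P_1998/P_1993) = 454.02 × 1.837 = 834.03.

$834.03 million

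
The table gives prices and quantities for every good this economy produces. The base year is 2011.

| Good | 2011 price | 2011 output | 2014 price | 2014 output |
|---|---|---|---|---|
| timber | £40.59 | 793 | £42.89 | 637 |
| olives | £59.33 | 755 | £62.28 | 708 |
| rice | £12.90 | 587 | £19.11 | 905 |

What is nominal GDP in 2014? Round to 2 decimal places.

£88709.72

Nominal GDP 2014 = Σ (p_2014 × q_2014) = 42.89·637 + 62.28·708 + 19.11·905 = 88709.72.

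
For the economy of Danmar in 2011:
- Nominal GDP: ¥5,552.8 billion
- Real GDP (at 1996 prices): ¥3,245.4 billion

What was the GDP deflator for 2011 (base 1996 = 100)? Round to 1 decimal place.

171.1

GDP deflator = (Nominal / Real) × 100 = 5552.8 / 3245.4 × 100 = 171.10.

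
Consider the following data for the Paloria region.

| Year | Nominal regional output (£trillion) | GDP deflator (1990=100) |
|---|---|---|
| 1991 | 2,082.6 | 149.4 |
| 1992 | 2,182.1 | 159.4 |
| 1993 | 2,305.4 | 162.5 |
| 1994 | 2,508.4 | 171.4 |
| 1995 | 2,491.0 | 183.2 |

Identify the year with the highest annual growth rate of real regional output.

1993

1992: real = 2182.1/1.594 = 1368.95; growth vs 1991 (1393.98) = -1.80%.
1993: real = 2305.4/1.625 = 1418.71; growth vs 1992 (1368.95) = 3.63%.
1994: real = 2508.4/1.714 = 1463.48; growth vs 1993 (1418.71) = 3.16%.
1995: real = 2491.0/1.832 = 1359.72; growth vs 1994 (1463.48) = -7.09%.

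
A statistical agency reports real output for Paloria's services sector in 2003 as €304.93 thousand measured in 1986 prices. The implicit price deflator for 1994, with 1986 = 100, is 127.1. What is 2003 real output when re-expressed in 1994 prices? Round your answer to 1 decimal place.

Real output in 1994 prices = Real output in 1986 prices × (P_1994/P_1986) = 304.93 × 1.271 = 387.57.

€387.6 thousand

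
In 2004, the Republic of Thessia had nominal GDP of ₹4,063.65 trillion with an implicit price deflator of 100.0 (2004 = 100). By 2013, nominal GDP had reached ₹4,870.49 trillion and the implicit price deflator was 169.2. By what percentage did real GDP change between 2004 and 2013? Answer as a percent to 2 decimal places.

Real GDP 2004 = 4063.65 / 1.000 = 4063.65.
Real GDP 2013 = 4870.49 / 1.692 = 2878.54.
Real growth = 2878.54 / 4063.65 − 1 = -0.2916.

-29.16%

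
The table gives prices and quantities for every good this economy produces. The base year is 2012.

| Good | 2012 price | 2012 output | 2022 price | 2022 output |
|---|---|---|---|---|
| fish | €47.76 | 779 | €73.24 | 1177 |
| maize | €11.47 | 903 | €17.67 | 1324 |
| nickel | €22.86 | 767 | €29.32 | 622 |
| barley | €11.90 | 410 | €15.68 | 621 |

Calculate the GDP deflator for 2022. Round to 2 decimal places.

147.91

Nominal GDP 2022 = 73.24·1177 + 17.67·1324 + 29.32·622 + 15.68·621 = 137572.88.
Real GDP 2022 (at 2012 prices) = 47.76·1177 + 11.47·1324 + 22.86·622 + 11.90·621 = 93008.62.
Deflator = Nominal/Real × 100 = 137572.88/93008.62 × 100 = 147.914.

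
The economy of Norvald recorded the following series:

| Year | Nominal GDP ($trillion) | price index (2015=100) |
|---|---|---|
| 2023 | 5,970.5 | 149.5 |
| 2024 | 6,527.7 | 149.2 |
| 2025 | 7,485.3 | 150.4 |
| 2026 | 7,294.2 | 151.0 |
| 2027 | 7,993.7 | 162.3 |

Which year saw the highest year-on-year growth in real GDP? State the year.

2025

2024: real = 6527.7/1.492 = 4375.13; growth vs 2023 (3993.65) = 9.55%.
2025: real = 7485.3/1.504 = 4976.93; growth vs 2024 (4375.13) = 13.76%.
2026: real = 7294.2/1.510 = 4830.60; growth vs 2025 (4976.93) = -2.94%.
2027: real = 7993.7/1.623 = 4925.26; growth vs 2026 (4830.60) = 1.96%.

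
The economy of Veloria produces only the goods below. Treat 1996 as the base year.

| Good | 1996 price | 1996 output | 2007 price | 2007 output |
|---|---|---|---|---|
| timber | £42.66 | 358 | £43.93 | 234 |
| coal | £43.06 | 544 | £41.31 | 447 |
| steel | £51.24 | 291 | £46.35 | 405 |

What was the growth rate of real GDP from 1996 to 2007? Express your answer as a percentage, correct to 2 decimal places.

-6.76%

Real GDP 1996 = Nominal GDP 1996 = 42.66·358 + 43.06·544 + 51.24·291 = 53607.76.
Real GDP 2007 (at 1996 prices) = 42.66·234 + 43.06·447 + 51.24·405 = 49982.46.
Real growth = 49982.46/53607.76 − 1 = -0.0676.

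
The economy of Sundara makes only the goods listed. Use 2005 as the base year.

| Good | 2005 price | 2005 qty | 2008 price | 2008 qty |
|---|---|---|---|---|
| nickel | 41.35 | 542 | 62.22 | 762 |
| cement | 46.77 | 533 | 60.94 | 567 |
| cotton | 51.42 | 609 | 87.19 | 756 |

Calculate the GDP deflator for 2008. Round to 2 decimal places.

152.61

Nominal GDP 2008 = 62.22·762 + 60.94·567 + 87.19·756 = 147880.26.
Real GDP 2008 (at 2005 prices) = 41.35·762 + 46.77·567 + 51.42·756 = 96900.81.
Deflator = Nominal/Real × 100 = 147880.26/96900.81 × 100 = 152.610.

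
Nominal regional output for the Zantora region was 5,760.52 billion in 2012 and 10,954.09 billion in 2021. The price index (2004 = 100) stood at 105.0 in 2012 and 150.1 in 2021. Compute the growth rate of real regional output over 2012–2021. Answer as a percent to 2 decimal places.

33.02%

Deflate each year: 2012 → 5760.52/1.050 = 5486.21; 2021 → 10954.09/1.501 = 7297.86.
So real regional output changed by 7297.86/5486.21 − 1 = 0.3302, i.e. 33.02%.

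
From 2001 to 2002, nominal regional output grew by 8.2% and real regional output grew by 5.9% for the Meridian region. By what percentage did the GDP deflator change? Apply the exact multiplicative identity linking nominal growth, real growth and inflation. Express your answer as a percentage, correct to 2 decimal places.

2.17%

(1 + g_nom) = (1 + g_real)(1 + π), so π = 1.0820 / 1.0590 − 1 = 0.02172.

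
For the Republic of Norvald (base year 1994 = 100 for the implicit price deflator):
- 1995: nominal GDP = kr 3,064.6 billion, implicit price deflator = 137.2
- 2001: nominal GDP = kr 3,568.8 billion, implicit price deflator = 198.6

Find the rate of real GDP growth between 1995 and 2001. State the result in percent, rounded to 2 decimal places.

Deflate each year: 1995 → 3064.6/1.372 = 2233.67; 2001 → 3568.8/1.986 = 1796.98.
So real GDP changed by 1796.98/2233.67 − 1 = -0.1955, i.e. -19.55%.

-19.55%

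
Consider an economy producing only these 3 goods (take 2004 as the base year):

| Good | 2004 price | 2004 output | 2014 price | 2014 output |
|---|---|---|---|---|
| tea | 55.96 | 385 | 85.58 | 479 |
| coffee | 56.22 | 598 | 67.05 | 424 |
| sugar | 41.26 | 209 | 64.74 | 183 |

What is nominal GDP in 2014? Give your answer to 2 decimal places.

81269.44

Nominal GDP 2014 = Σ (p_2014 × q_2014) = 85.58·479 + 67.05·424 + 64.74·183 = 81269.44.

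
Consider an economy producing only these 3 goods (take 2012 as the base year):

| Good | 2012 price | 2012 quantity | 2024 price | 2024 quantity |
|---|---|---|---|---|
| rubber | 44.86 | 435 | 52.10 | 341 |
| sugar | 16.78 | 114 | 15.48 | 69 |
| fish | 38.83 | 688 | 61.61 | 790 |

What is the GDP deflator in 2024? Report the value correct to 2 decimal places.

143.23

Nominal GDP 2024 = 52.10·341 + 15.48·69 + 61.61·790 = 67506.12.
Real GDP 2024 (at 2012 prices) = 44.86·341 + 16.78·69 + 38.83·790 = 47130.78.
Deflator = Nominal/Real × 100 = 67506.12/47130.78 × 100 = 143.231.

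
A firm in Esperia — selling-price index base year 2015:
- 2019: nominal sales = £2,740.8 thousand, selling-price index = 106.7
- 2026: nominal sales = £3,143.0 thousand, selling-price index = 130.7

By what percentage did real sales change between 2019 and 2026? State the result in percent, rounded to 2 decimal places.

Deflate each year: 2019 → 2740.8/1.067 = 2568.70; 2026 → 3143.0/1.307 = 2404.74.
So real sales changed by 2404.74/2568.70 − 1 = -0.0638, i.e. -6.38%.

-6.38%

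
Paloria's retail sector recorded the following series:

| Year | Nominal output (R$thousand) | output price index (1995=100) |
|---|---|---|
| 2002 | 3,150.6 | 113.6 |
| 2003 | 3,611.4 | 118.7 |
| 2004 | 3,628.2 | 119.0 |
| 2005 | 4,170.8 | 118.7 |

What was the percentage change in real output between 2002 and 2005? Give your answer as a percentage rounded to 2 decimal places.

Real output 2002 = 3150.6/1.136 = 2773.42.
Real output 2005 = 4170.8/1.187 = 3513.73.
Change = 3513.73/2773.42 − 1 = 0.2669.

26.69%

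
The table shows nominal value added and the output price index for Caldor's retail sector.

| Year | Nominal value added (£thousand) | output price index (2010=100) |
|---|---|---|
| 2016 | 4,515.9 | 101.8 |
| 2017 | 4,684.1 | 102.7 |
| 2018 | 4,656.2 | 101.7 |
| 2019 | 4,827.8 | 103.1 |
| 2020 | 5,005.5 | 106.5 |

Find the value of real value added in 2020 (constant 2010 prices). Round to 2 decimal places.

£4,700.00 thousand

Real value added 2020 = 5005.5 / 1.065 = 4700.00.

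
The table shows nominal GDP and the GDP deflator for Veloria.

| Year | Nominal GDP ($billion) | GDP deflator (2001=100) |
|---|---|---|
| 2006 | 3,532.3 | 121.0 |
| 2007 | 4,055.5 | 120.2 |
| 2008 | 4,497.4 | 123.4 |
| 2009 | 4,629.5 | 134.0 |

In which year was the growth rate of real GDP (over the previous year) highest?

2007

2007: real = 4055.5/1.202 = 3373.96; growth vs 2006 (2919.26) = 15.58%.
2008: real = 4497.4/1.234 = 3644.57; growth vs 2007 (3373.96) = 8.02%.
2009: real = 4629.5/1.340 = 3454.85; growth vs 2008 (3644.57) = -5.21%.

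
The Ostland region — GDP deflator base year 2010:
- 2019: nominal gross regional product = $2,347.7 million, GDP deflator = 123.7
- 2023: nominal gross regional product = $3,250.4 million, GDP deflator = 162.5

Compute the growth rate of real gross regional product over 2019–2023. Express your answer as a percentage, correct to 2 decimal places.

5.39%

Deflate each year: 2019 → 2347.7/1.237 = 1897.90; 2023 → 3250.4/1.625 = 2000.25.
So real gross regional product changed by 2000.25/1897.90 − 1 = 0.0539, i.e. 5.39%.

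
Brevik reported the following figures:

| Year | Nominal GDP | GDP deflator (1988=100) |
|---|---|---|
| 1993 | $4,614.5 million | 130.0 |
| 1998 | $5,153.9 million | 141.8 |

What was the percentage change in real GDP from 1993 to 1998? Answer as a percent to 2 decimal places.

Real GDP 1993 = 4614.5 / 1.300 = 3549.62.
Real GDP 1998 = 5153.9 / 1.418 = 3634.63.
Real growth = 3634.63 / 3549.62 − 1 = 0.0239.

2.39%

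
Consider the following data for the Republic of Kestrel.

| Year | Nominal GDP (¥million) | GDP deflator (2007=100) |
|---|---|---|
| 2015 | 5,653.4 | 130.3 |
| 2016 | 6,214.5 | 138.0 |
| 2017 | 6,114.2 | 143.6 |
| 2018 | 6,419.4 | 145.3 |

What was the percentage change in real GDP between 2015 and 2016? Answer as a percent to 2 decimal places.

Real GDP 2015 = 5653.4/1.303 = 4338.76.
Real GDP 2016 = 6214.5/1.380 = 4503.26.
Change = 4503.26/4338.76 − 1 = 0.0379.

3.79%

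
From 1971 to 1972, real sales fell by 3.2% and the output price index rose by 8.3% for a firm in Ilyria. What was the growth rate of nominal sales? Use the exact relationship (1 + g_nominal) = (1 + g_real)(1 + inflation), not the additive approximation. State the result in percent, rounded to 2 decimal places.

(1 + g_nom) = (1 + g_real)(1 + π) = 0.9680 × 1.0830 = 1.04834.

4.83%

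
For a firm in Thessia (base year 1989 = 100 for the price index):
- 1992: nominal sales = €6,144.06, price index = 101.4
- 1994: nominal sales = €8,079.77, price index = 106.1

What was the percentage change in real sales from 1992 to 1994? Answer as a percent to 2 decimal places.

25.68%

Real sales 1992 = 6144.06 / 1.014 = 6059.23.
Real sales 1994 = 8079.77 / 1.061 = 7615.24.
Real growth = 7615.24 / 6059.23 − 1 = 0.2568.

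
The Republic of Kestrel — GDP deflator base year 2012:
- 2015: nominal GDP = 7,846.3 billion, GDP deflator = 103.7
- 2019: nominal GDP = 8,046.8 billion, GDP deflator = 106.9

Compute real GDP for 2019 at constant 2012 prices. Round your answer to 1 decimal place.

Real GDP = Nominal / (GDP deflator/100) = 8046.8 / 1.069 = 7527.41.

7,527.4 billion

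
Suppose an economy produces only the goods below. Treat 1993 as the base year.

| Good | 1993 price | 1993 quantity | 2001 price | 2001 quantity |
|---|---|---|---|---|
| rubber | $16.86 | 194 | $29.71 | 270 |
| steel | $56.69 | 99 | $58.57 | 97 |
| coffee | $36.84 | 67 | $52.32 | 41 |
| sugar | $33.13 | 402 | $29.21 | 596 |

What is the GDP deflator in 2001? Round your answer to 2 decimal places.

106.23

Nominal GDP 2001 = 29.71·270 + 58.57·97 + 52.32·41 + 29.21·596 = 33257.27.
Real GDP 2001 (at 1993 prices) = 16.86·270 + 56.69·97 + 36.84·41 + 33.13·596 = 31307.05.
Deflator = Nominal/Real × 100 = 33257.27/31307.05 × 100 = 106.229.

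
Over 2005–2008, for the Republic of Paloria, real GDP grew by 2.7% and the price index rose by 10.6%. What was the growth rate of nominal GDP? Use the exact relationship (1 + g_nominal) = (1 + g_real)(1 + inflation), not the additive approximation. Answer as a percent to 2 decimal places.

13.59%

(1 + g_nom) = (1 + g_real)(1 + π) = 1.0270 × 1.1060 = 1.13586.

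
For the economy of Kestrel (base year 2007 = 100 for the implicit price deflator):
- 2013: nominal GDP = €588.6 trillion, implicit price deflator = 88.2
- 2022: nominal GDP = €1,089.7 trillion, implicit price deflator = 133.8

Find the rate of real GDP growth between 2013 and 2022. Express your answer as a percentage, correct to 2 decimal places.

Real GDP 2013 = 588.6 / 0.882 = 667.35.
Real GDP 2022 = 1089.7 / 1.338 = 814.42.
Real growth = 814.42 / 667.35 − 1 = 0.2204.

22.04%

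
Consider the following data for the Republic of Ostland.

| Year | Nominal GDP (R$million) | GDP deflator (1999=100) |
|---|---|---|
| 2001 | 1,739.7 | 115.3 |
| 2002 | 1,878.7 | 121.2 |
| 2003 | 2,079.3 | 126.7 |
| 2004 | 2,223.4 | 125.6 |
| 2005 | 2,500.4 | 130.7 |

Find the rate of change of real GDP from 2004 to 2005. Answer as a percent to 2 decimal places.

8.07%

Real GDP 2004 = 2223.4/1.256 = 1770.22.
Real GDP 2005 = 2500.4/1.307 = 1913.08.
Change = 1913.08/1770.22 − 1 = 0.0807.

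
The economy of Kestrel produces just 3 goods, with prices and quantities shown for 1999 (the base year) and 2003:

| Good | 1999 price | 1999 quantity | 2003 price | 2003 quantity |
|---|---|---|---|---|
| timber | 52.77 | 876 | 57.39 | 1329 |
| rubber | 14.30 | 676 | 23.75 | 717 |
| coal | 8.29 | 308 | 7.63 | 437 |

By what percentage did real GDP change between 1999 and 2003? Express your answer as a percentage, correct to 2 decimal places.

Real GDP 1999 = Nominal GDP 1999 = 52.77·876 + 14.30·676 + 8.29·308 = 58446.64.
Real GDP 2003 (at 1999 prices) = 52.77·1329 + 14.30·717 + 8.29·437 = 84007.16.
Real growth = 84007.16/58446.64 − 1 = 0.4373.

43.73%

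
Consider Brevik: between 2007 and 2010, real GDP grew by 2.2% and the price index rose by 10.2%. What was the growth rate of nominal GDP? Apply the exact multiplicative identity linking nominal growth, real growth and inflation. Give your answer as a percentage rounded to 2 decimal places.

(1 + g_nom) = (1 + g_real)(1 + π) = 1.0220 × 1.1020 = 1.12624.

12.62%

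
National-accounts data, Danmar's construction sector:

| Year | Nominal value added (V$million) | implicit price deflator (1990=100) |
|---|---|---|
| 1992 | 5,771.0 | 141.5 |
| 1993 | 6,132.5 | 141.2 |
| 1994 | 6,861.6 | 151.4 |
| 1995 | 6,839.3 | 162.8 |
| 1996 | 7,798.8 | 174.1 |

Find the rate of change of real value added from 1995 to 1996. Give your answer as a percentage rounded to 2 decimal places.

Real value added 1995 = 6839.3/1.628 = 4201.04.
Real value added 1996 = 7798.8/1.741 = 4479.49.
Change = 4479.49/4201.04 − 1 = 0.0663.

6.63%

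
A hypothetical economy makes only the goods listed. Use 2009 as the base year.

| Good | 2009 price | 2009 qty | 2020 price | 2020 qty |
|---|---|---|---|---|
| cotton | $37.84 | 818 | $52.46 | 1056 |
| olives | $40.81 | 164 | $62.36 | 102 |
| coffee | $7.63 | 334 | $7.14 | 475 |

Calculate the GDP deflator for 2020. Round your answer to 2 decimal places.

136.45

Nominal GDP 2020 = 52.46·1056 + 62.36·102 + 7.14·475 = 65149.98.
Real GDP 2020 (at 2009 prices) = 37.84·1056 + 40.81·102 + 7.63·475 = 47745.91.
Deflator = Nominal/Real × 100 = 65149.98/47745.91 × 100 = 136.451.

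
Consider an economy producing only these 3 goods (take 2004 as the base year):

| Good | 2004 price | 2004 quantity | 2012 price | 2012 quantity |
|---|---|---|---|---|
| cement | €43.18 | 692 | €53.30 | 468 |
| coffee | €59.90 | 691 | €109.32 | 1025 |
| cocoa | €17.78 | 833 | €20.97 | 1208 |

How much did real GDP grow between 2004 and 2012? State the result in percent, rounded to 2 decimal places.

19.75%

Real GDP 2004 = Nominal GDP 2004 = 43.18·692 + 59.90·691 + 17.78·833 = 86082.20.
Real GDP 2012 (at 2004 prices) = 43.18·468 + 59.90·1025 + 17.78·1208 = 103083.98.
Real growth = 103083.98/86082.20 − 1 = 0.1975.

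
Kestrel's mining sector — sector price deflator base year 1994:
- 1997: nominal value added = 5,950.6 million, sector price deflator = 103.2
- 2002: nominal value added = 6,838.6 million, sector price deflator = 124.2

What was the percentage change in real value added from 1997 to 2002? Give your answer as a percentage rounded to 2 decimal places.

Deflate each year: 1997 → 5950.6/1.032 = 5766.09; 2002 → 6838.6/1.242 = 5506.12.
So real value added changed by 5506.12/5766.09 − 1 = -0.0451, i.e. -4.51%.

-4.51%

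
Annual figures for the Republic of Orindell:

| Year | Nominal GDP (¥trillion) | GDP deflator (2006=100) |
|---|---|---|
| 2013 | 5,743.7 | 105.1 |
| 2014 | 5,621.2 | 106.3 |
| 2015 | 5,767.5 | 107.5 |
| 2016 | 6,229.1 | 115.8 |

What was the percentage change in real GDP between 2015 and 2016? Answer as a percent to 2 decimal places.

Real GDP 2015 = 5767.5/1.075 = 5365.12.
Real GDP 2016 = 6229.1/1.158 = 5379.19.
Change = 5379.19/5365.12 − 1 = 0.0026.

0.26%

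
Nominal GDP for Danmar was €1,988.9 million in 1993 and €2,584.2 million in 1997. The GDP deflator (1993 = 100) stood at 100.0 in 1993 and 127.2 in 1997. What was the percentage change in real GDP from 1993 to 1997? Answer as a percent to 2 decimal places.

Real GDP 1993 = 1988.9 / 1.000 = 1988.90.
Real GDP 1997 = 2584.2 / 1.272 = 2031.60.
Real growth = 2031.60 / 1988.90 − 1 = 0.0215.

2.15%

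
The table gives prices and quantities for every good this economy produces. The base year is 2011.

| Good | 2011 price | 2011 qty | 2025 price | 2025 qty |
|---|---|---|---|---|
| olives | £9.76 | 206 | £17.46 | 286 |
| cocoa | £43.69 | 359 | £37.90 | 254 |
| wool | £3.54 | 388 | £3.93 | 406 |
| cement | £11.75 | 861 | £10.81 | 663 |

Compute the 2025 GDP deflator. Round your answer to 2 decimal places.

101.15

Nominal GDP 2025 = 17.46·286 + 37.90·254 + 3.93·406 + 10.81·663 = 23382.77.
Real GDP 2025 (at 2011 prices) = 9.76·286 + 43.69·254 + 3.54·406 + 11.75·663 = 23116.11.
Deflator = Nominal/Real × 100 = 23382.77/23116.11 × 100 = 101.154.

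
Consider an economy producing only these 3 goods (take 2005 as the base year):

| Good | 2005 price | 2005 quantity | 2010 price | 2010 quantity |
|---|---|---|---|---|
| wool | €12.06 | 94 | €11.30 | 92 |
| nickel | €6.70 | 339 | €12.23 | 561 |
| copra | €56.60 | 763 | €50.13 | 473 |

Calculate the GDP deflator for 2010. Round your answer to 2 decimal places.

99.91

Nominal GDP 2010 = 11.30·92 + 12.23·561 + 50.13·473 = 31612.12.
Real GDP 2010 (at 2005 prices) = 12.06·92 + 6.70·561 + 56.60·473 = 31640.02.
Deflator = Nominal/Real × 100 = 31612.12/31640.02 × 100 = 99.912.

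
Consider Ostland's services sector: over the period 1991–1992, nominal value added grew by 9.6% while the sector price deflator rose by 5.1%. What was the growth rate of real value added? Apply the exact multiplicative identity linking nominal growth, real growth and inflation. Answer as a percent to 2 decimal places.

4.28%

(1 + g_nom) = (1 + g_real)(1 + π), so g_real = 1.0960 / 1.0510 − 1 = 0.04282.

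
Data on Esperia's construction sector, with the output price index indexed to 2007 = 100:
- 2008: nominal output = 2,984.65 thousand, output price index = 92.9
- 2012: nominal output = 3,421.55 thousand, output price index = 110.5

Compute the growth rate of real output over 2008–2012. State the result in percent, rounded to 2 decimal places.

Deflate each year: 2008 → 2984.65/0.929 = 3212.76; 2012 → 3421.55/1.105 = 3096.43.
So real output changed by 3096.43/3212.76 − 1 = -0.0362, i.e. -3.62%.

-3.62%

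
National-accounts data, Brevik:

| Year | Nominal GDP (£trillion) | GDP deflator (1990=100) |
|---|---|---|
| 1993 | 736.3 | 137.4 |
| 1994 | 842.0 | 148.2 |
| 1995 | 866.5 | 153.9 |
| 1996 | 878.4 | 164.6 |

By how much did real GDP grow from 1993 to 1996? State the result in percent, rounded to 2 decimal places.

-0.41%

Real GDP 1993 = 736.3/1.374 = 535.88.
Real GDP 1996 = 878.4/1.646 = 533.66.
Change = 533.66/535.88 − 1 = -0.0041.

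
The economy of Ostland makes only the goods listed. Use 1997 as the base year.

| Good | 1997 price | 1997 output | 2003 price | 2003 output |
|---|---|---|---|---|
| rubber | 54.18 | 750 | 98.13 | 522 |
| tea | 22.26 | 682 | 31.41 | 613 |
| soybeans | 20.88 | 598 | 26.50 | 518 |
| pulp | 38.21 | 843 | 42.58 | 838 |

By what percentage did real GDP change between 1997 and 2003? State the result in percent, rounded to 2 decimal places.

Real GDP 1997 = Nominal GDP 1997 = 54.18·750 + 22.26·682 + 20.88·598 + 38.21·843 = 100513.59.
Real GDP 2003 (at 1997 prices) = 54.18·522 + 22.26·613 + 20.88·518 + 38.21·838 = 84763.16.
Real growth = 84763.16/100513.59 − 1 = -0.1567.

-15.67%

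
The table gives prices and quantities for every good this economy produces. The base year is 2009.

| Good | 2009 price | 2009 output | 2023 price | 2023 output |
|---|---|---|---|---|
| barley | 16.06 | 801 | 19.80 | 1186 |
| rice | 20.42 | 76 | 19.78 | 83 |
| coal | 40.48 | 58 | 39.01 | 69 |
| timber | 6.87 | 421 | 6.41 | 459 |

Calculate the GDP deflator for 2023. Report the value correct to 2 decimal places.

Nominal GDP 2023 = 19.80·1186 + 19.78·83 + 39.01·69 + 6.41·459 = 30758.42.
Real GDP 2023 (at 2009 prices) = 16.06·1186 + 20.42·83 + 40.48·69 + 6.87·459 = 26688.47.
Deflator = Nominal/Real × 100 = 30758.42/26688.47 × 100 = 115.250.

115.25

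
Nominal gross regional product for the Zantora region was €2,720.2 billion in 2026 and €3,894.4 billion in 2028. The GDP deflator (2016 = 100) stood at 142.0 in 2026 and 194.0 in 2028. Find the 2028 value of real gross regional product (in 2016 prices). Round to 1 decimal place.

Real gross regional product = Nominal / (GDP deflator/100) = 3894.4 / 1.940 = 2007.42.

€2,007.4 billion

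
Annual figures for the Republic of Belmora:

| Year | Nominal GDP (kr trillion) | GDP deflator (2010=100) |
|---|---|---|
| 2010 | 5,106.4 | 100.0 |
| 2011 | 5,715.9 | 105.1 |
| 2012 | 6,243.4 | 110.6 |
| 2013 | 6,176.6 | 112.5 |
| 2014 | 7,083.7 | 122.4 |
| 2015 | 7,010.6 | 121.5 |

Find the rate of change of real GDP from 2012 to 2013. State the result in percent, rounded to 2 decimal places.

Real GDP 2012 = 6243.4/1.106 = 5645.03.
Real GDP 2013 = 6176.6/1.125 = 5490.31.
Change = 5490.31/5645.03 − 1 = -0.0274.

-2.74%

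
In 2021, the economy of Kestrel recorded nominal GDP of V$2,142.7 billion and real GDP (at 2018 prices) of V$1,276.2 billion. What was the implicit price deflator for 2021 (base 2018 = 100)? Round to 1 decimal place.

implicit price deflator = (Nominal / Real) × 100 = 2142.7 / 1276.2 × 100 = 167.90.

167.9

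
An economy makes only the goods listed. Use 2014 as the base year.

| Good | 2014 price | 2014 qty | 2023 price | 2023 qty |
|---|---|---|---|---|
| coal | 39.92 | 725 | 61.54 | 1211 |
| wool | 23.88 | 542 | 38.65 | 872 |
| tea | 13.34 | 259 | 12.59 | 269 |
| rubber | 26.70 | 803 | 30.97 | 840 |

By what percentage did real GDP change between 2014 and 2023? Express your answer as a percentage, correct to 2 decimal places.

42.53%

Real GDP 2014 = Nominal GDP 2014 = 39.92·725 + 23.88·542 + 13.34·259 + 26.70·803 = 66780.12.
Real GDP 2023 (at 2014 prices) = 39.92·1211 + 23.88·872 + 13.34·269 + 26.70·840 = 95182.94.
Real growth = 95182.94/66780.12 − 1 = 0.4253.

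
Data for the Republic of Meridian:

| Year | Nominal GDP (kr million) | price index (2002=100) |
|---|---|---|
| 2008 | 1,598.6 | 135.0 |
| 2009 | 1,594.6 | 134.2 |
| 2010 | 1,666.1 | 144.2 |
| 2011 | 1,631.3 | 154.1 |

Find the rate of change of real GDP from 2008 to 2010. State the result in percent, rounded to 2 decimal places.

-2.43%

Real GDP 2008 = 1598.6/1.350 = 1184.15.
Real GDP 2010 = 1666.1/1.442 = 1155.41.
Change = 1155.41/1184.15 − 1 = -0.0243.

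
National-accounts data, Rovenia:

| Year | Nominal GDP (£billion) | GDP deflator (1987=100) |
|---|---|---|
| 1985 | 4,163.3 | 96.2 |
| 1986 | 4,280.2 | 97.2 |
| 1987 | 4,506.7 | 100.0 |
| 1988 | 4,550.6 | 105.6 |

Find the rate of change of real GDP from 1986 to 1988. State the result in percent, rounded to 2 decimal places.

-2.14%

Real GDP 1986 = 4280.2/0.972 = 4403.50.
Real GDP 1988 = 4550.6/1.056 = 4309.28.
Change = 4309.28/4403.50 − 1 = -0.0214.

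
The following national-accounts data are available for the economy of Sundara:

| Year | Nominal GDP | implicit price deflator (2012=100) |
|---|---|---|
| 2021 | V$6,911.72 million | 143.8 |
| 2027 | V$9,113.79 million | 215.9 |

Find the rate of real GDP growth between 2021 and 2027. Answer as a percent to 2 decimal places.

-12.17%

Deflate each year: 2021 → 6911.72/1.438 = 4806.48; 2027 → 9113.79/2.159 = 4221.30.
So real GDP changed by 4221.30/4806.48 − 1 = -0.1217, i.e. -12.17%.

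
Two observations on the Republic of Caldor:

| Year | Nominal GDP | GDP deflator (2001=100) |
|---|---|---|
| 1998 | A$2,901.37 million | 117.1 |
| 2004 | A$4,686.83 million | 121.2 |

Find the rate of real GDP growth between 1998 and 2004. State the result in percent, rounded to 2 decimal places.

Deflate each year: 1998 → 2901.37/1.171 = 2477.69; 2004 → 4686.83/1.212 = 3867.02.
So real GDP changed by 3867.02/2477.69 − 1 = 0.5607, i.e. 56.07%.

56.07%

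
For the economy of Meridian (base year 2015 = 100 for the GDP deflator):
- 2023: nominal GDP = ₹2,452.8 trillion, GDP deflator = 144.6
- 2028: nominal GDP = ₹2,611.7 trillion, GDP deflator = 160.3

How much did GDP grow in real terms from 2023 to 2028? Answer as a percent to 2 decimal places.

Real GDP 2023 = 2452.8 / 1.446 = 1696.27.
Real GDP 2028 = 2611.7 / 1.603 = 1629.26.
Real growth = 1629.26 / 1696.27 − 1 = -0.0395.

-3.95%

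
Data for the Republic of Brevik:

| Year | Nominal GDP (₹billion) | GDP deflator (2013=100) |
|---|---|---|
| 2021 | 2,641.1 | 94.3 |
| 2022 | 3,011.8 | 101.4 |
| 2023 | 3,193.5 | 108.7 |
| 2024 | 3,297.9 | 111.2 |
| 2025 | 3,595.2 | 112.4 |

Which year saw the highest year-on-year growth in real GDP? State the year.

2022: real = 3011.8/1.014 = 2970.22; growth vs 2021 (2800.74) = 6.05%.
2023: real = 3193.5/1.087 = 2937.90; growth vs 2022 (2970.22) = -1.09%.
2024: real = 3297.9/1.112 = 2965.74; growth vs 2023 (2937.90) = 0.95%.
2025: real = 3595.2/1.124 = 3198.58; growth vs 2024 (2965.74) = 7.85%.

2025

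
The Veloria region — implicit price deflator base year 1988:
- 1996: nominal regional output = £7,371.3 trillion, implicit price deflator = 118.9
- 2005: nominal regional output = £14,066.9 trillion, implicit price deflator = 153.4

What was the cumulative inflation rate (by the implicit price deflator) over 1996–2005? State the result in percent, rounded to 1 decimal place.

29.0%

Price-level change = 153.4 / 118.9 − 1 = 0.2902.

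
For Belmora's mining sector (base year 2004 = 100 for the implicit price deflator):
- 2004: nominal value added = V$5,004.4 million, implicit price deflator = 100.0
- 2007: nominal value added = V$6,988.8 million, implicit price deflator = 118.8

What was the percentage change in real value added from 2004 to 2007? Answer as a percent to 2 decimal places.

17.55%

Real value added 2004 = 5004.4 / 1.000 = 5004.40.
Real value added 2007 = 6988.8 / 1.188 = 5882.83.
Real growth = 5882.83 / 5004.40 − 1 = 0.1755.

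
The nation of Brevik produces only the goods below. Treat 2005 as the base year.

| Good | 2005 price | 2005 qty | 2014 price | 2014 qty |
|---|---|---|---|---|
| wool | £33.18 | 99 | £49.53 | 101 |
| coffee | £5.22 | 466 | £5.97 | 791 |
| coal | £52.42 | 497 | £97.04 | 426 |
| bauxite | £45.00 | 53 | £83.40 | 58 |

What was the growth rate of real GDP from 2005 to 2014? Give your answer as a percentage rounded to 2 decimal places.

Real GDP 2005 = Nominal GDP 2005 = 33.18·99 + 5.22·466 + 52.42·497 + 45.00·53 = 34155.08.
Real GDP 2014 (at 2005 prices) = 33.18·101 + 5.22·791 + 52.42·426 + 45.00·58 = 32421.12.
Real growth = 32421.12/34155.08 − 1 = -0.0508.

-5.08%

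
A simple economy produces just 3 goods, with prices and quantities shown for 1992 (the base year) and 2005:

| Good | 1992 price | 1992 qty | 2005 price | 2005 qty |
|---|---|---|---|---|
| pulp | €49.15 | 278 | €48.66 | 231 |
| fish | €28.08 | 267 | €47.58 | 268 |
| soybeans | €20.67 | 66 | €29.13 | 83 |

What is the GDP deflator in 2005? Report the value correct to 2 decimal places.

Nominal GDP 2005 = 48.66·231 + 47.58·268 + 29.13·83 = 26409.69.
Real GDP 2005 (at 1992 prices) = 49.15·231 + 28.08·268 + 20.67·83 = 20594.70.
Deflator = Nominal/Real × 100 = 26409.69/20594.70 × 100 = 128.235.

128.24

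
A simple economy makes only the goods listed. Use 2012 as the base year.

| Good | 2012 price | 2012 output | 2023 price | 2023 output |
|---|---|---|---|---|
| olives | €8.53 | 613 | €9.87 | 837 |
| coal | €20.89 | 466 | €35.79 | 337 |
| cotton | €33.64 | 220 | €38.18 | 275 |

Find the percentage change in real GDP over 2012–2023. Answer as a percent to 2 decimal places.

Real GDP 2012 = Nominal GDP 2012 = 8.53·613 + 20.89·466 + 33.64·220 = 22364.43.
Real GDP 2023 (at 2012 prices) = 8.53·837 + 20.89·337 + 33.64·275 = 23430.54.
Real growth = 23430.54/22364.43 − 1 = 0.0477.

4.77%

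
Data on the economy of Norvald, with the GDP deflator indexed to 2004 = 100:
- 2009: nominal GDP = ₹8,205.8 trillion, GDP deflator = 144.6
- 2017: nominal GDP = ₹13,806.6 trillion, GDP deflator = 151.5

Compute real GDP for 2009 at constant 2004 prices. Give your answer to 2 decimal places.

Real GDP = Nominal / (GDP deflator/100) = 8205.8 / 1.446 = 5674.83.

₹5,674.83 trillion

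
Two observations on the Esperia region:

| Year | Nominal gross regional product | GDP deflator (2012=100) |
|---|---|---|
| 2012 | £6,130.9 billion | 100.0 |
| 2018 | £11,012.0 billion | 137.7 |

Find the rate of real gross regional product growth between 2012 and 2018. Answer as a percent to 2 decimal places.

30.44%

Deflate each year: 2012 → 6130.9/1.000 = 6130.90; 2018 → 11012.0/1.377 = 7997.10.
So real gross regional product changed by 7997.10/6130.90 − 1 = 0.3044, i.e. 30.44%.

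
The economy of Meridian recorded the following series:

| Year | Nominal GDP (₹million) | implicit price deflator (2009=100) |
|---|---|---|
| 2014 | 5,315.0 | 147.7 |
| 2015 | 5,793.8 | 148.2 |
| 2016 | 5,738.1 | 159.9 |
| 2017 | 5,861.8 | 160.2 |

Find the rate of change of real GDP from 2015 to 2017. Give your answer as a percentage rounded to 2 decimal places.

-6.40%

Real GDP 2015 = 5793.8/1.482 = 3909.45.
Real GDP 2017 = 5861.8/1.602 = 3659.05.
Change = 3659.05/3909.45 − 1 = -0.0640.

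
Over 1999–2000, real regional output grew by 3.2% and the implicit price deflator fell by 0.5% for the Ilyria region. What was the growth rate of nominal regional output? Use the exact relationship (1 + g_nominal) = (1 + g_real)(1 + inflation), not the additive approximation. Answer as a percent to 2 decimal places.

2.68%

(1 + g_nom) = (1 + g_real)(1 + π) = 1.0320 × 0.9950 = 1.02684.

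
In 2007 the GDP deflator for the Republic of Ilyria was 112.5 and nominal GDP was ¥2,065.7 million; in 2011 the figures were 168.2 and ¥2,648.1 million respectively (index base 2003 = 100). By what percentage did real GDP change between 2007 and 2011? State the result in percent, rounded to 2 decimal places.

Deflate each year: 2007 → 2065.7/1.125 = 1836.18; 2011 → 2648.1/1.682 = 1574.38.
So real GDP changed by 1574.38/1836.18 − 1 = -0.1426, i.e. -14.26%.

-14.26%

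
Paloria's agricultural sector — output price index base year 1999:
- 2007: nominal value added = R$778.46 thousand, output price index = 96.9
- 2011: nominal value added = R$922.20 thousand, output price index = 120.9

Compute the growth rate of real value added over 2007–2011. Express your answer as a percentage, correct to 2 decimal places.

Real value added 2007 = 778.46 / 0.969 = 803.36.
Real value added 2011 = 922.20 / 1.209 = 762.78.
Real growth = 762.78 / 803.36 − 1 = -0.0505.

-5.05%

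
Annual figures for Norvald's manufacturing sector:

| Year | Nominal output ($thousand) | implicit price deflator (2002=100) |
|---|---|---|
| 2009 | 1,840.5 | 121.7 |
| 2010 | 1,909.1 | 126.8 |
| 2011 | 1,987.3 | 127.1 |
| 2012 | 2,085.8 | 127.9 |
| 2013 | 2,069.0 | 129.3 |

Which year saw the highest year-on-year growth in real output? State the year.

2012

2010: real = 1909.1/1.268 = 1505.60; growth vs 2009 (1512.33) = -0.45%.
2011: real = 1987.3/1.271 = 1563.57; growth vs 2010 (1505.60) = 3.85%.
2012: real = 2085.8/1.279 = 1630.81; growth vs 2011 (1563.57) = 4.30%.
2013: real = 2069.0/1.293 = 1600.15; growth vs 2012 (1630.81) = -1.88%.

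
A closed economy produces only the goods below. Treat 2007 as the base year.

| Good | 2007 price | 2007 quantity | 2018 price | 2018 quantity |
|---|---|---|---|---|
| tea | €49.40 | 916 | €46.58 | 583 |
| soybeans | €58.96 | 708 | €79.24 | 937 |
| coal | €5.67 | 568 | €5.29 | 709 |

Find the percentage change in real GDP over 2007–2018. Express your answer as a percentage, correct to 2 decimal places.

-2.38%

Real GDP 2007 = Nominal GDP 2007 = 49.40·916 + 58.96·708 + 5.67·568 = 90214.64.
Real GDP 2018 (at 2007 prices) = 49.40·583 + 58.96·937 + 5.67·709 = 88065.75.
Real growth = 88065.75/90214.64 − 1 = -0.0238.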